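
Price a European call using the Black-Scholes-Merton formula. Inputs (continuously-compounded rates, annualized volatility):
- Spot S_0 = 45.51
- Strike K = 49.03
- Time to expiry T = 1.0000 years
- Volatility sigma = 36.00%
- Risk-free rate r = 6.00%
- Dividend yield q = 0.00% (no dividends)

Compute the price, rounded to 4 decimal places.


Answer: Price = 6.2214

Derivation:
d1 = (ln(S/K) + (r - q + 0.5*sigma^2) * T) / (sigma * sqrt(T)) = 0.13972146
d2 = d1 - sigma * sqrt(T) = -0.22027854
exp(-rT) = 0.94176453; exp(-qT) = 1.00000000
C = S_0 * exp(-qT) * N(d1) - K * exp(-rT) * N(d2)
N(d1) = 0.55555997; N(d2) = 0.41282712
C = 45.5100 * 1.00000000 * 0.55555997 - 49.0300 * 0.94176453 * 0.41282712 = 6.2214


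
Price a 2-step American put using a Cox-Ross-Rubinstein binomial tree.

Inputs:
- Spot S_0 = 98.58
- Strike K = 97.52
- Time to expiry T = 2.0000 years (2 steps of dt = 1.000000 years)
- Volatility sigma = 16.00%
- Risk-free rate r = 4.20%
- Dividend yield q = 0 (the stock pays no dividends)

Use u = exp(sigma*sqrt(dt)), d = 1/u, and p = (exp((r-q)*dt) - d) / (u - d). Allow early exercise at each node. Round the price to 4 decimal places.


Answer: Price = V(0,0) = 5.2674

Derivation:
dt = T/N = 1.000000
u = exp(sigma*sqrt(dt)) = 1.173511; d = 1/u = 0.852144
p = (exp((r-q)*dt) - d) / (u - d) = 0.593560
Discount per step: exp(-r*dt) = 0.958870
Stock lattice S(k, i) with i counting down-moves:
  k=0: S(0,0) = 98.5800
  k=1: S(1,0) = 115.6847; S(1,1) = 84.0043
  k=2: S(2,0) = 135.7573; S(2,1) = 98.5800; S(2,2) = 71.5838
Terminal payoffs V(N, i) = max(K - S_T, 0):
  V(2,0) = 0.000000; V(2,1) = 0.000000; V(2,2) = 25.936228
Backward induction: V(k, i) = exp(-r*dt) * [p * V(k+1, i) + (1-p) * V(k+1, i+1)]; then take max(V_cont, immediate exercise) for American.
  V(1,0) = exp(-r*dt) * [p*0.000000 + (1-p)*0.000000] = 0.000000; exercise = 0.000000; V(1,0) = max -> 0.000000
  V(1,1) = exp(-r*dt) * [p*0.000000 + (1-p)*25.936228] = 10.107942; exercise = 13.515665; V(1,1) = max -> 13.515665
  V(0,0) = exp(-r*dt) * [p*0.000000 + (1-p)*13.515665] = 5.267364; exercise = 0.000000; V(0,0) = max -> 5.267364


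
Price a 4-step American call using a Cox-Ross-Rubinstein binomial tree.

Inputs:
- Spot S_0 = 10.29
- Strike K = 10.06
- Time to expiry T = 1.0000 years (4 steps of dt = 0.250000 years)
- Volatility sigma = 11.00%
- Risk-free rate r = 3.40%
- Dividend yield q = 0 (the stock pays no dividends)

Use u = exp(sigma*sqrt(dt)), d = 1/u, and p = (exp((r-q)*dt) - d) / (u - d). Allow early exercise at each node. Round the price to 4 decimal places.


Answer: Price = V(0,0) = 0.7816

Derivation:
dt = T/N = 0.250000
u = exp(sigma*sqrt(dt)) = 1.056541; d = 1/u = 0.946485
p = (exp((r-q)*dt) - d) / (u - d) = 0.563816
Discount per step: exp(-r*dt) = 0.991536
Stock lattice S(k, i) with i counting down-moves:
  k=0: S(0,0) = 10.2900
  k=1: S(1,0) = 10.8718; S(1,1) = 9.7393
  k=2: S(2,0) = 11.4865; S(2,1) = 10.2900; S(2,2) = 9.2181
  k=3: S(3,0) = 12.1360; S(3,1) = 10.8718; S(3,2) = 9.7393; S(3,3) = 8.7248
  k=4: S(4,0) = 12.8221; S(4,1) = 11.4865; S(4,2) = 10.2900; S(4,3) = 9.2181; S(4,4) = 8.2579
Terminal payoffs V(N, i) = max(S_T - K, 0):
  V(4,0) = 2.762130; V(4,1) = 1.426501; V(4,2) = 0.230000; V(4,3) = 0.000000; V(4,4) = 0.000000
Backward induction: V(k, i) = exp(-r*dt) * [p * V(k+1, i) + (1-p) * V(k+1, i+1)]; then take max(V_cont, immediate exercise) for American.
  V(3,0) = exp(-r*dt) * [p*2.762130 + (1-p)*1.426501] = 2.161103; exercise = 2.075955; V(3,0) = max -> 2.161103
  V(3,1) = exp(-r*dt) * [p*1.426501 + (1-p)*0.230000] = 0.896951; exercise = 0.811803; V(3,1) = max -> 0.896951
  V(3,2) = exp(-r*dt) * [p*0.230000 + (1-p)*0.000000] = 0.128580; exercise = 0.000000; V(3,2) = max -> 0.128580
  V(3,3) = exp(-r*dt) * [p*0.000000 + (1-p)*0.000000] = 0.000000; exercise = 0.000000; V(3,3) = max -> 0.000000
  V(2,0) = exp(-r*dt) * [p*2.161103 + (1-p)*0.896951] = 1.596076; exercise = 1.426501; V(2,0) = max -> 1.596076
  V(2,1) = exp(-r*dt) * [p*0.896951 + (1-p)*0.128580] = 0.557045; exercise = 0.230000; V(2,1) = max -> 0.557045
  V(2,2) = exp(-r*dt) * [p*0.128580 + (1-p)*0.000000] = 0.071882; exercise = 0.000000; V(2,2) = max -> 0.071882
  V(1,0) = exp(-r*dt) * [p*1.596076 + (1-p)*0.557045] = 1.133194; exercise = 0.811803; V(1,0) = max -> 1.133194
  V(1,1) = exp(-r*dt) * [p*0.557045 + (1-p)*0.071882] = 0.342501; exercise = 0.000000; V(1,1) = max -> 0.342501
  V(0,0) = exp(-r*dt) * [p*1.133194 + (1-p)*0.342501] = 0.781635; exercise = 0.230000; V(0,0) = max -> 0.781635


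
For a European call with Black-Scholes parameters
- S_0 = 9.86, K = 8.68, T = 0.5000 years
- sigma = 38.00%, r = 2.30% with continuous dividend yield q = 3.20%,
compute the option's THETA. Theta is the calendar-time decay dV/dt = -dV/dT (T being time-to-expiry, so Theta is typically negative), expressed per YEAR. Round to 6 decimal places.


Answer: Theta = -0.772166

Derivation:
d1 = 0.5919772924; d2 = 0.3232767155
phi(d1) = 0.3348217124; exp(-qT) = 0.9841273201; exp(-rT) = 0.9885658722
Theta = -S*exp(-qT)*phi(d1)*sigma/(2*sqrt(T)) - r*K*exp(-rT)*N(d2) + q*S*exp(-qT)*N(d1)
N(d1) = 0.7230671028; N(d2) = 0.6267571568; sqrt(T) = 0.7071067812
Term 1 = -9.8600 * 0.9841273201 * 0.3348217124 * 0.3800 / (2 * 0.7071067812) = -0.8729923042
Term 2 = -0.0230 * 8.6800 * 0.9885658722 * 0.6267571568 = -0.1236950944
Term 3 = 0.0320 * 9.8600 * 0.9841273201 * 0.7230671028 = 0.2245209052
Theta = -0.8729923042 + (-0.1236950944) + (0.2245209052) = -0.772166


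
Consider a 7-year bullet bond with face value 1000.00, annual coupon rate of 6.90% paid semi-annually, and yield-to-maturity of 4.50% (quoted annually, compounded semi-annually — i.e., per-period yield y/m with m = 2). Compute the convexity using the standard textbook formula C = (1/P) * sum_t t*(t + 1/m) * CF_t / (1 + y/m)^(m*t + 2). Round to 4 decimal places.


Coupon per period c = face * coupon_rate / m = 34.500000
Periods per year m = 2; per-period yield y/m = 0.022500
Number of cashflows N = 14
Cashflows (t years, CF_t, discount factor 1/(1+y/m)^(m*t), PV):
  t = 0.5000: CF_t = 34.500000, DF = 0.977995, PV = 33.740831
  t = 1.0000: CF_t = 34.500000, DF = 0.956474, PV = 32.998368
  t = 1.5000: CF_t = 34.500000, DF = 0.935427, PV = 32.272243
  t = 2.0000: CF_t = 34.500000, DF = 0.914843, PV = 31.562095
  t = 2.5000: CF_t = 34.500000, DF = 0.894712, PV = 30.867575
  t = 3.0000: CF_t = 34.500000, DF = 0.875024, PV = 30.188337
  t = 3.5000: CF_t = 34.500000, DF = 0.855769, PV = 29.524046
  t = 4.0000: CF_t = 34.500000, DF = 0.836938, PV = 28.874373
  t = 4.5000: CF_t = 34.500000, DF = 0.818522, PV = 28.238996
  t = 5.0000: CF_t = 34.500000, DF = 0.800510, PV = 27.617600
  t = 5.5000: CF_t = 34.500000, DF = 0.782895, PV = 27.009877
  t = 6.0000: CF_t = 34.500000, DF = 0.765667, PV = 26.415528
  t = 6.5000: CF_t = 34.500000, DF = 0.748819, PV = 25.834257
  t = 7.0000: CF_t = 1034.500000, DF = 0.732341, PV = 757.607144
Price P = sum_t PV_t = 1142.751271
Convexity numerator sum_t t*(t + 1/m) * CF_t / (1+y/m)^(m*t + 2):
  t = 0.5000: term = 16.136121
  t = 1.0000: term = 47.343143
  t = 1.5000: term = 92.602725
  t = 2.0000: term = 150.941687
  t = 2.5000: term = 221.430348
  t = 3.0000: term = 303.180916
  t = 3.5000: term = 395.345938
  t = 4.0000: term = 497.116792
  t = 4.5000: term = 607.722240
  t = 5.0000: term = 726.427018
  t = 5.5000: term = 852.530486
  t = 6.0000: term = 985.365310
  t = 6.5000: term = 1124.296197
  t = 7.0000: term = 38043.172941
Convexity = (1/P) * sum = 44063.611861 / 1142.751271 = 38.559232

Answer: Convexity = 38.5592


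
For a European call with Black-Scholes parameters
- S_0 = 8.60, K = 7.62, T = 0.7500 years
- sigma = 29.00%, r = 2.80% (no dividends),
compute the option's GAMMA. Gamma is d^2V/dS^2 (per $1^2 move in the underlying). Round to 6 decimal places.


Answer: Gamma = 0.145486

Derivation:
d1 = 0.6909223679; d2 = 0.4397750008
phi(d1) = 0.3142314721; exp(-qT) = 1.0000000000; exp(-rT) = 0.9792189646
Gamma = exp(-qT) * phi(d1) / (S * sigma * sqrt(T)) = 1.0000000000 * 0.3142314721 / (8.6000 * 0.2900 * 0.8660254038) = 0.145486


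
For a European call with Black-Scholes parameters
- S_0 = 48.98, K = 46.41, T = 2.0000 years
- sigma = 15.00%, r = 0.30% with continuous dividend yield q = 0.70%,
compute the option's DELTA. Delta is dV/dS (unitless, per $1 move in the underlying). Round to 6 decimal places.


Answer: Delta = 0.617726

Derivation:
d1 = 0.3224270133; d2 = 0.1102949790
phi(d1) = 0.3787351531; exp(-qT) = 0.9860975443; exp(-rT) = 0.9940179641
N(d1) = 0.6264353888
Delta = exp(-qT) * N(d1) = 0.9860975443 * 0.6264353888 = 0.617726


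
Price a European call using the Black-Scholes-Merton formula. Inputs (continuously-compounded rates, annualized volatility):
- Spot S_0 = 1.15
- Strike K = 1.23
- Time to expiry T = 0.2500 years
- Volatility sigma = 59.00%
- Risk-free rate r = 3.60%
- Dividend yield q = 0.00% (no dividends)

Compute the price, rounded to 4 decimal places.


d1 = (ln(S/K) + (r - q + 0.5*sigma^2) * T) / (sigma * sqrt(T)) = -0.04996518
d2 = d1 - sigma * sqrt(T) = -0.34496518
exp(-rT) = 0.99104038; exp(-qT) = 1.00000000
C = S_0 * exp(-qT) * N(d1) - K * exp(-rT) * N(d2)
N(d1) = 0.48007507; N(d2) = 0.36506028
C = 1.1500 * 1.00000000 * 0.48007507 - 1.2300 * 0.99104038 * 0.36506028 = 0.1071

Answer: Price = 0.1071


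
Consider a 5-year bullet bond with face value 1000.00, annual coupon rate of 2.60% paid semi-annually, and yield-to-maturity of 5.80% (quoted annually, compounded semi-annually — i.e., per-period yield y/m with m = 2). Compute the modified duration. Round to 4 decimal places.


Coupon per period c = face * coupon_rate / m = 13.000000
Periods per year m = 2; per-period yield y/m = 0.029000
Number of cashflows N = 10
Cashflows (t years, CF_t, discount factor 1/(1+y/m)^(m*t), PV):
  t = 0.5000: CF_t = 13.000000, DF = 0.971817, PV = 12.633625
  t = 1.0000: CF_t = 13.000000, DF = 0.944429, PV = 12.277575
  t = 1.5000: CF_t = 13.000000, DF = 0.917812, PV = 11.931560
  t = 2.0000: CF_t = 13.000000, DF = 0.891946, PV = 11.595296
  t = 2.5000: CF_t = 13.000000, DF = 0.866808, PV = 11.268510
  t = 3.0000: CF_t = 13.000000, DF = 0.842379, PV = 10.950933
  t = 3.5000: CF_t = 13.000000, DF = 0.818639, PV = 10.642306
  t = 4.0000: CF_t = 13.000000, DF = 0.795567, PV = 10.342377
  t = 4.5000: CF_t = 13.000000, DF = 0.773146, PV = 10.050901
  t = 5.0000: CF_t = 1013.000000, DF = 0.751357, PV = 761.124493
Price P = sum_t PV_t = 862.817575
First compute Macaulay numerator sum_t t * PV_t:
  t * PV_t at t = 0.5000: 6.316812
  t * PV_t at t = 1.0000: 12.277575
  t * PV_t at t = 1.5000: 17.897340
  t * PV_t at t = 2.0000: 23.190593
  t * PV_t at t = 2.5000: 28.171274
  t * PV_t at t = 3.0000: 32.852798
  t * PV_t at t = 3.5000: 37.248070
  t * PV_t at t = 4.0000: 41.369507
  t * PV_t at t = 4.5000: 45.229053
  t * PV_t at t = 5.0000: 3805.622465
Macaulay duration D = 4050.175486 / 862.817575 = 4.694127
Modified duration = D / (1 + y/m) = 4.694127 / (1 + 0.029000) = 4.561834

Answer: Modified duration = 4.5618


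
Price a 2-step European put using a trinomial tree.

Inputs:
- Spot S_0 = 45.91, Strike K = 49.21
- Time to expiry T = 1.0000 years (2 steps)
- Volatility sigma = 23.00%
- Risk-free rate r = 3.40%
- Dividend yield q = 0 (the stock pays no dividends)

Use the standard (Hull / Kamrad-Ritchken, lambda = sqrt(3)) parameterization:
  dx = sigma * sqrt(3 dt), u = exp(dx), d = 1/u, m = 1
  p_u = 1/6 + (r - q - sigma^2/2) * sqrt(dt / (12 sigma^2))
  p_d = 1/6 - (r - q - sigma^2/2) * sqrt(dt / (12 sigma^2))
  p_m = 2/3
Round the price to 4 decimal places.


Answer: Price = V(0,0) = 5.1691

Derivation:
dt = T/N = 0.500000; dx = sigma*sqrt(3*dt) = 0.281691
u = exp(dx) = 1.325370; d = 1/u = 0.754507
p_u = 0.173367, p_m = 0.666667, p_d = 0.159966
Discount per step: exp(-r*dt) = 0.983144
Stock lattice S(k, j) with j the centered position index:
  k=0: S(0,+0) = 45.9100
  k=1: S(1,-1) = 34.6394; S(1,+0) = 45.9100; S(1,+1) = 60.8477
  k=2: S(2,-2) = 26.1357; S(2,-1) = 34.6394; S(2,+0) = 45.9100; S(2,+1) = 60.8477; S(2,+2) = 80.6457
Terminal payoffs V(N, j) = max(K - S_T, 0):
  V(2,-2) = 23.074349; V(2,-1) = 14.570604; V(2,+0) = 3.300000; V(2,+1) = 0.000000; V(2,+2) = 0.000000
Backward induction: V(k, j) = exp(-r*dt) * [p_u * V(k+1, j+1) + p_m * V(k+1, j) + p_d * V(k+1, j-1)]
  V(1,-1) = exp(-r*dt) * [p_u*3.300000 + p_m*14.570604 + p_d*23.074349] = 13.741361
  V(1,+0) = exp(-r*dt) * [p_u*0.000000 + p_m*3.300000 + p_d*14.570604] = 4.454430
  V(1,+1) = exp(-r*dt) * [p_u*0.000000 + p_m*0.000000 + p_d*3.300000] = 0.518990
  V(0,+0) = exp(-r*dt) * [p_u*0.518990 + p_m*4.454430 + p_d*13.741361] = 5.169121


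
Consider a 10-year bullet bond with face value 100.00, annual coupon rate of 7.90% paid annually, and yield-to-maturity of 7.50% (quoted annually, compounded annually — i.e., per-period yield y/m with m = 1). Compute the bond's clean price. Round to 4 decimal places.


Coupon per period c = face * coupon_rate / m = 7.900000
Periods per year m = 1; per-period yield y/m = 0.075000
Number of cashflows N = 10
Cashflows (t years, CF_t, discount factor 1/(1+y/m)^(m*t), PV):
  t = 1.0000: CF_t = 7.900000, DF = 0.930233, PV = 7.348837
  t = 2.0000: CF_t = 7.900000, DF = 0.865333, PV = 6.836128
  t = 3.0000: CF_t = 7.900000, DF = 0.804961, PV = 6.359188
  t = 4.0000: CF_t = 7.900000, DF = 0.748801, PV = 5.915524
  t = 5.0000: CF_t = 7.900000, DF = 0.696559, PV = 5.502813
  t = 6.0000: CF_t = 7.900000, DF = 0.647962, PV = 5.118896
  t = 7.0000: CF_t = 7.900000, DF = 0.602755, PV = 4.761764
  t = 8.0000: CF_t = 7.900000, DF = 0.560702, PV = 4.429548
  t = 9.0000: CF_t = 7.900000, DF = 0.521583, PV = 4.120509
  t = 10.0000: CF_t = 107.900000, DF = 0.485194, PV = 52.352425
Price P = sum_t PV_t = 102.745632

Answer: Price = 102.7456


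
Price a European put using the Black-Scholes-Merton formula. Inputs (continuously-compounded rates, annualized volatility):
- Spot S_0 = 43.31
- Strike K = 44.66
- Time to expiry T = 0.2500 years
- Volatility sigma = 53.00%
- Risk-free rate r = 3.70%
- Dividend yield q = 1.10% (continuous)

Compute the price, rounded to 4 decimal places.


d1 = (ln(S/K) + (r - q + 0.5*sigma^2) * T) / (sigma * sqrt(T)) = 0.04119928
d2 = d1 - sigma * sqrt(T) = -0.22380072
exp(-rT) = 0.99079265; exp(-qT) = 0.99725378
P = K * exp(-rT) * N(-d2) - S_0 * exp(-qT) * N(-d1)
N(-d1) = 0.48356851; N(-d2) = 0.58854382
P = 44.6600 * 0.99079265 * 0.58854382 - 43.3100 * 0.99725378 * 0.48356851 = 5.1565

Answer: Price = 5.1565


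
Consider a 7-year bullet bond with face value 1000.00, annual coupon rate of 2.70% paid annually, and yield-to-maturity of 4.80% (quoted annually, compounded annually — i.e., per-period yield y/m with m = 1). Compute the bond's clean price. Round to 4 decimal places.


Answer: Price = 877.6005

Derivation:
Coupon per period c = face * coupon_rate / m = 27.000000
Periods per year m = 1; per-period yield y/m = 0.048000
Number of cashflows N = 7
Cashflows (t years, CF_t, discount factor 1/(1+y/m)^(m*t), PV):
  t = 1.0000: CF_t = 27.000000, DF = 0.954198, PV = 25.763359
  t = 2.0000: CF_t = 27.000000, DF = 0.910495, PV = 24.583358
  t = 3.0000: CF_t = 27.000000, DF = 0.868793, PV = 23.457402
  t = 4.0000: CF_t = 27.000000, DF = 0.829001, PV = 22.383017
  t = 5.0000: CF_t = 27.000000, DF = 0.791031, PV = 21.357841
  t = 6.0000: CF_t = 27.000000, DF = 0.754801, PV = 20.379619
  t = 7.0000: CF_t = 1027.000000, DF = 0.720230, PV = 739.675894
Price P = sum_t PV_t = 877.600490


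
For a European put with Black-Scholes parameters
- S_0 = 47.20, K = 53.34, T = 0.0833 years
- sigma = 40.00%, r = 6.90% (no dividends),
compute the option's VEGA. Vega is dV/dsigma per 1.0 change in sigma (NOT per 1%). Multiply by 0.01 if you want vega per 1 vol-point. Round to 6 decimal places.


Answer: Vega = 3.455104

Derivation:
d1 = -0.9517871109; d2 = -1.0672340685
phi(d1) = 0.2536276873; exp(-qT) = 1.0000000000; exp(-rT) = 0.9942687864
Vega = S * exp(-qT) * phi(d1) * sqrt(T) = 47.2000 * 1.0000000000 * 0.2536276873 * 0.2886173938 = 3.455104


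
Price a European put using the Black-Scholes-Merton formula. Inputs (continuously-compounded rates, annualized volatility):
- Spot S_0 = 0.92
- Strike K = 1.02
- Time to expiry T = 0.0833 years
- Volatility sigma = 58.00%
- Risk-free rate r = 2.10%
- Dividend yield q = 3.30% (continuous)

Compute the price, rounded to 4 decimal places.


Answer: Price = 0.1270

Derivation:
d1 = (ln(S/K) + (r - q + 0.5*sigma^2) * T) / (sigma * sqrt(T)) = -0.53867268
d2 = d1 - sigma * sqrt(T) = -0.70607076
exp(-rT) = 0.99825223; exp(-qT) = 0.99725487
P = K * exp(-rT) * N(-d2) - S_0 * exp(-qT) * N(-d1)
N(-d1) = 0.70494363; N(-d2) = 0.75992793
P = 1.0200 * 0.99825223 * 0.75992793 - 0.9200 * 0.99725487 * 0.70494363 = 0.1270


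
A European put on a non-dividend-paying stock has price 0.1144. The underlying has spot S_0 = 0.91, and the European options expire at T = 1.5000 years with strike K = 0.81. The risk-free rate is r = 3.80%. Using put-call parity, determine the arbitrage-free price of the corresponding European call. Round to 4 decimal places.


Answer: Call price = 0.2593

Derivation:
Put-call parity: C - P = S_0 * exp(-qT) - K * exp(-rT).
S_0 * exp(-qT) = 0.9100 * 1.00000000 = 0.91000000
K * exp(-rT) = 0.8100 * 0.94459407 = 0.76512120
C = P + S*exp(-qT) - K*exp(-rT)
C = 0.1144 + 0.91000000 - 0.76512120 = 0.2593


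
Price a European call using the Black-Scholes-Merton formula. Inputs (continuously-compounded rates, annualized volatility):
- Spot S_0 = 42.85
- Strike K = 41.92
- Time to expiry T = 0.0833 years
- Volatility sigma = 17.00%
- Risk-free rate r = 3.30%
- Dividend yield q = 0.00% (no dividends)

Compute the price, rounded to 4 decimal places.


d1 = (ln(S/K) + (r - q + 0.5*sigma^2) * T) / (sigma * sqrt(T)) = 0.52777362
d2 = d1 - sigma * sqrt(T) = 0.47870866
exp(-rT) = 0.99725487; exp(-qT) = 1.00000000
C = S_0 * exp(-qT) * N(d1) - K * exp(-rT) * N(d2)
N(d1) = 0.70117177; N(d2) = 0.68392705
C = 42.8500 * 1.00000000 * 0.70117177 - 41.9200 * 0.99725487 * 0.68392705 = 1.4537

Answer: Price = 1.4537


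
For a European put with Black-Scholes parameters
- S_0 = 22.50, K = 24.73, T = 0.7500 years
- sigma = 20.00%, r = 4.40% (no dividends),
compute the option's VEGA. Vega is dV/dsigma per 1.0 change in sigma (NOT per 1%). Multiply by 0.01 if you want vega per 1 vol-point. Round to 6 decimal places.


d1 = -0.2684781077; d2 = -0.4416831884
phi(d1) = 0.3848203102; exp(-qT) = 1.0000000000; exp(-rT) = 0.9675385596
Vega = S * exp(-qT) * phi(d1) * sqrt(T) = 22.5000 * 1.0000000000 * 0.3848203102 * 0.8660254038 = 7.498444

Answer: Vega = 7.498444


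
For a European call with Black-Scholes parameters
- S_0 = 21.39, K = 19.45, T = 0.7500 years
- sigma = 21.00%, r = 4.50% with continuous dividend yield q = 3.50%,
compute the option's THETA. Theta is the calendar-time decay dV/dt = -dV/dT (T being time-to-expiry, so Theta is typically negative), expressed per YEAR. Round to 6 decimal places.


Answer: Theta = -0.847925

Derivation:
d1 = 0.6549568842; d2 = 0.4730915495
phi(d1) = 0.3219294704; exp(-qT) = 0.9740915363; exp(-rT) = 0.9668131777
Theta = -S*exp(-qT)*phi(d1)*sigma/(2*sqrt(T)) - r*K*exp(-rT)*N(d2) + q*S*exp(-qT)*N(d1)
N(d1) = 0.7437522429; N(d2) = 0.6819260673; sqrt(T) = 0.8660254038
Term 1 = -21.3900 * 0.9740915363 * 0.3219294704 * 0.2100 / (2 * 0.8660254038) = -0.8132610202
Term 2 = -0.0450 * 19.4500 * 0.9668131777 * 0.6819260673 = -0.5770480433
Term 3 = 0.0350 * 21.3900 * 0.9740915363 * 0.7437522429 = 0.5423840220
Theta = -0.8132610202 + (-0.5770480433) + (0.5423840220) = -0.847925


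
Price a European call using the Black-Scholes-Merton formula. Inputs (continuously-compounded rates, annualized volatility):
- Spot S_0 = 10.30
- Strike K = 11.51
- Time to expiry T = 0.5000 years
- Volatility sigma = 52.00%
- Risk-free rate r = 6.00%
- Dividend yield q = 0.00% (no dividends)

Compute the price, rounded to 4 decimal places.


d1 = (ln(S/K) + (r - q + 0.5*sigma^2) * T) / (sigma * sqrt(T)) = -0.03663990
d2 = d1 - sigma * sqrt(T) = -0.40433543
exp(-rT) = 0.97044553; exp(-qT) = 1.00000000
C = S_0 * exp(-qT) * N(d1) - K * exp(-rT) * N(d2)
N(d1) = 0.48538606; N(d2) = 0.34298304
C = 10.3000 * 1.00000000 * 0.48538606 - 11.5100 * 0.97044553 * 0.34298304 = 1.1684

Answer: Price = 1.1684


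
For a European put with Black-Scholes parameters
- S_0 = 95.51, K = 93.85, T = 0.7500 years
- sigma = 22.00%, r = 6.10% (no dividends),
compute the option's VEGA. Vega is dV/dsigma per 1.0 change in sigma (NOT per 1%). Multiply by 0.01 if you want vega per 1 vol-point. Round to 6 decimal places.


Answer: Vega = 30.117617

Derivation:
d1 = 0.4274134068; d2 = 0.2368878180
phi(d1) = 0.3641171424; exp(-qT) = 1.0000000000; exp(-rT) = 0.9552807525
Vega = S * exp(-qT) * phi(d1) * sqrt(T) = 95.5100 * 1.0000000000 * 0.3641171424 * 0.8660254038 = 30.117617


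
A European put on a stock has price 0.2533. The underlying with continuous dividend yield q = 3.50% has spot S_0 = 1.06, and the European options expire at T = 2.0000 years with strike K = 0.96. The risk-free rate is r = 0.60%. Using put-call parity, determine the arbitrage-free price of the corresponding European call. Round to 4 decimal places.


Answer: Call price = 0.2931

Derivation:
Put-call parity: C - P = S_0 * exp(-qT) - K * exp(-rT).
S_0 * exp(-qT) = 1.0600 * 0.93239382 = 0.98833745
K * exp(-rT) = 0.9600 * 0.98807171 = 0.94854884
C = P + S*exp(-qT) - K*exp(-rT)
C = 0.2533 + 0.98833745 - 0.94854884 = 0.2931


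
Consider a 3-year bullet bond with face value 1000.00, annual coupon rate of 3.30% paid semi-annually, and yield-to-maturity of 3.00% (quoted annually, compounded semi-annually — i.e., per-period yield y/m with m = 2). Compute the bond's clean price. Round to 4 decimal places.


Answer: Price = 1008.5458

Derivation:
Coupon per period c = face * coupon_rate / m = 16.500000
Periods per year m = 2; per-period yield y/m = 0.015000
Number of cashflows N = 6
Cashflows (t years, CF_t, discount factor 1/(1+y/m)^(m*t), PV):
  t = 0.5000: CF_t = 16.500000, DF = 0.985222, PV = 16.256158
  t = 1.0000: CF_t = 16.500000, DF = 0.970662, PV = 16.015919
  t = 1.5000: CF_t = 16.500000, DF = 0.956317, PV = 15.779230
  t = 2.0000: CF_t = 16.500000, DF = 0.942184, PV = 15.546040
  t = 2.5000: CF_t = 16.500000, DF = 0.928260, PV = 15.316295
  t = 3.0000: CF_t = 1016.500000, DF = 0.914542, PV = 929.632139
Price P = sum_t PV_t = 1008.545781


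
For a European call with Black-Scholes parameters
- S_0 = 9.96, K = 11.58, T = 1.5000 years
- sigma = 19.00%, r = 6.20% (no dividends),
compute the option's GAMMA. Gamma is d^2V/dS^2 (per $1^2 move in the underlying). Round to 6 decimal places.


Answer: Gamma = 0.170644

Derivation:
d1 = -0.1316166728; d2 = -0.3643181984
phi(d1) = 0.3955017735; exp(-qT) = 1.0000000000; exp(-rT) = 0.9111935003
Gamma = exp(-qT) * phi(d1) / (S * sigma * sqrt(T)) = 1.0000000000 * 0.3955017735 / (9.9600 * 0.1900 * 1.2247448714) = 0.170644


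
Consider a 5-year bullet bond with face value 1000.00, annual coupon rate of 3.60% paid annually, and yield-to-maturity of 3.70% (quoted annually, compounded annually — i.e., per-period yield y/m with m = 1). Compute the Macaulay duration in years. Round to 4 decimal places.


Answer: Macaulay duration = 4.6635 years

Derivation:
Coupon per period c = face * coupon_rate / m = 36.000000
Periods per year m = 1; per-period yield y/m = 0.037000
Number of cashflows N = 5
Cashflows (t years, CF_t, discount factor 1/(1+y/m)^(m*t), PV):
  t = 1.0000: CF_t = 36.000000, DF = 0.964320, PV = 34.715526
  t = 2.0000: CF_t = 36.000000, DF = 0.929913, PV = 33.476881
  t = 3.0000: CF_t = 36.000000, DF = 0.896734, PV = 32.282431
  t = 4.0000: CF_t = 36.000000, DF = 0.864739, PV = 31.130599
  t = 5.0000: CF_t = 1036.000000, DF = 0.833885, PV = 863.904972
Price P = sum_t PV_t = 995.510408
Macaulay numerator sum_t t * PV_t:
  t * PV_t at t = 1.0000: 34.715526
  t * PV_t at t = 2.0000: 66.953762
  t * PV_t at t = 3.0000: 96.847293
  t * PV_t at t = 4.0000: 124.522395
  t * PV_t at t = 5.0000: 4319.524860
Macaulay duration D = (sum_t t * PV_t) / P = 4642.563836 / 995.510408 = 4.663501


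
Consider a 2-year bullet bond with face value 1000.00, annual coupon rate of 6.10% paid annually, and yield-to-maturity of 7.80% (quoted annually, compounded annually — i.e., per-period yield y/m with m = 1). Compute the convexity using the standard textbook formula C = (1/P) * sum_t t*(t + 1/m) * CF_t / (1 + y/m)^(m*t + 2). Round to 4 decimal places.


Answer: Convexity = 4.9623

Derivation:
Coupon per period c = face * coupon_rate / m = 61.000000
Periods per year m = 1; per-period yield y/m = 0.078000
Number of cashflows N = 2
Cashflows (t years, CF_t, discount factor 1/(1+y/m)^(m*t), PV):
  t = 1.0000: CF_t = 61.000000, DF = 0.927644, PV = 56.586271
  t = 2.0000: CF_t = 1061.000000, DF = 0.860523, PV = 913.014894
Price P = sum_t PV_t = 969.601165
Convexity numerator sum_t t*(t + 1/m) * CF_t / (1+y/m)^(m*t + 2):
  t = 1.0000: term = 97.387574
  t = 2.0000: term = 4714.021847
Convexity = (1/P) * sum = 4811.409421 / 969.601165 = 4.962256


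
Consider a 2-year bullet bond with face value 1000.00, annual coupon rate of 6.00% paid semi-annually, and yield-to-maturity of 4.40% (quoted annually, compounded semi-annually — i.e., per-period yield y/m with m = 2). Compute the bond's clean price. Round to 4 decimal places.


Answer: Price = 1030.3146

Derivation:
Coupon per period c = face * coupon_rate / m = 30.000000
Periods per year m = 2; per-period yield y/m = 0.022000
Number of cashflows N = 4
Cashflows (t years, CF_t, discount factor 1/(1+y/m)^(m*t), PV):
  t = 0.5000: CF_t = 30.000000, DF = 0.978474, PV = 29.354207
  t = 1.0000: CF_t = 30.000000, DF = 0.957411, PV = 28.722316
  t = 1.5000: CF_t = 30.000000, DF = 0.936801, PV = 28.104028
  t = 2.0000: CF_t = 1030.000000, DF = 0.916635, PV = 944.134008
Price P = sum_t PV_t = 1030.314560


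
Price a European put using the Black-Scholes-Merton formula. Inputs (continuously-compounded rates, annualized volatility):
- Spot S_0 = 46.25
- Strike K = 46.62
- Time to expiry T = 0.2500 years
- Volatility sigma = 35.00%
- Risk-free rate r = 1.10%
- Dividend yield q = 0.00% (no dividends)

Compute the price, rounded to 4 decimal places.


d1 = (ln(S/K) + (r - q + 0.5*sigma^2) * T) / (sigma * sqrt(T)) = 0.05768189
d2 = d1 - sigma * sqrt(T) = -0.11731811
exp(-rT) = 0.99725378; exp(-qT) = 1.00000000
P = K * exp(-rT) * N(-d2) - S_0 * exp(-qT) * N(-d1)
N(-d1) = 0.47700101; N(-d2) = 0.54669601
P = 46.6200 * 0.99725378 * 0.54669601 - 46.2500 * 1.00000000 * 0.47700101 = 3.3557

Answer: Price = 3.3557


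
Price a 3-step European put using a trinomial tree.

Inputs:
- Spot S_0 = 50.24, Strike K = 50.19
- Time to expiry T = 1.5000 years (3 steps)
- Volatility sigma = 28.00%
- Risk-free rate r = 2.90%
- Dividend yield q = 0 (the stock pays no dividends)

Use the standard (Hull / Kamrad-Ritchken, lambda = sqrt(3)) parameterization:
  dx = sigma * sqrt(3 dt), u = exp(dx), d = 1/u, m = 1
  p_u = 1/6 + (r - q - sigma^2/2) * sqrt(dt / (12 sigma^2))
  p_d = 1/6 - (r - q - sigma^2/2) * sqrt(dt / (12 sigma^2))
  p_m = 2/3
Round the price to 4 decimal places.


Answer: Price = V(0,0) = 5.0394

Derivation:
dt = T/N = 0.500000; dx = sigma*sqrt(3*dt) = 0.342929
u = exp(dx) = 1.409068; d = 1/u = 0.709689
p_u = 0.159231, p_m = 0.666667, p_d = 0.174103
Discount per step: exp(-r*dt) = 0.985605
Stock lattice S(k, j) with j the centered position index:
  k=0: S(0,+0) = 50.2400
  k=1: S(1,-1) = 35.6548; S(1,+0) = 50.2400; S(1,+1) = 70.7916
  k=2: S(2,-2) = 25.3038; S(2,-1) = 35.6548; S(2,+0) = 50.2400; S(2,+1) = 70.7916; S(2,+2) = 99.7502
  k=3: S(3,-3) = 17.9578; S(3,-2) = 25.3038; S(3,-1) = 35.6548; S(3,+0) = 50.2400; S(3,+1) = 70.7916; S(3,+2) = 99.7502; S(3,+3) = 140.5548
Terminal payoffs V(N, j) = max(K - S_T, 0):
  V(3,-3) = 32.232177; V(3,-2) = 24.886205; V(3,-1) = 14.535229; V(3,+0) = 0.000000; V(3,+1) = 0.000000; V(3,+2) = 0.000000; V(3,+3) = 0.000000
Backward induction: V(k, j) = exp(-r*dt) * [p_u * V(k+1, j+1) + p_m * V(k+1, j) + p_d * V(k+1, j-1)]
  V(2,-2) = exp(-r*dt) * [p_u*14.535229 + p_m*24.886205 + p_d*32.232177] = 24.164034
  V(2,-1) = exp(-r*dt) * [p_u*0.000000 + p_m*14.535229 + p_d*24.886205] = 13.821041
  V(2,+0) = exp(-r*dt) * [p_u*0.000000 + p_m*0.000000 + p_d*14.535229] = 2.494192
  V(2,+1) = exp(-r*dt) * [p_u*0.000000 + p_m*0.000000 + p_d*0.000000] = 0.000000
  V(2,+2) = exp(-r*dt) * [p_u*0.000000 + p_m*0.000000 + p_d*0.000000] = 0.000000
  V(1,-1) = exp(-r*dt) * [p_u*2.494192 + p_m*13.821041 + p_d*24.164034] = 13.619283
  V(1,+0) = exp(-r*dt) * [p_u*0.000000 + p_m*2.494192 + p_d*13.821041] = 4.010498
  V(1,+1) = exp(-r*dt) * [p_u*0.000000 + p_m*0.000000 + p_d*2.494192] = 0.427994
  V(0,+0) = exp(-r*dt) * [p_u*0.427994 + p_m*4.010498 + p_d*13.619283] = 5.039365


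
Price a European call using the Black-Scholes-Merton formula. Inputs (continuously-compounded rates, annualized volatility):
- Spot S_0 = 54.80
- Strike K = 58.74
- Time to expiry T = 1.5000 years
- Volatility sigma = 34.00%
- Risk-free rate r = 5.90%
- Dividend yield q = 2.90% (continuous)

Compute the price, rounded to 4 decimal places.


d1 = (ln(S/K) + (r - q + 0.5*sigma^2) * T) / (sigma * sqrt(T)) = 0.14953719
d2 = d1 - sigma * sqrt(T) = -0.26687607
exp(-rT) = 0.91530311; exp(-qT) = 0.95743255
C = S_0 * exp(-qT) * N(d1) - K * exp(-rT) * N(d2)
N(d1) = 0.55943512; N(d2) = 0.39478229
C = 54.8000 * 0.95743255 * 0.55943512 - 58.7400 * 0.91530311 * 0.39478229 = 8.1266

Answer: Price = 8.1266


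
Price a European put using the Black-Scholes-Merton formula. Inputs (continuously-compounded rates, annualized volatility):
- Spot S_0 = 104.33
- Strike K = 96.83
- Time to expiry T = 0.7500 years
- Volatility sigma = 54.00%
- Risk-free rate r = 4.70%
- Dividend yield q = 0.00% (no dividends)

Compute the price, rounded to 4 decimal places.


d1 = (ln(S/K) + (r - q + 0.5*sigma^2) * T) / (sigma * sqrt(T)) = 0.46872735
d2 = d1 - sigma * sqrt(T) = 0.00107363
exp(-rT) = 0.96536405; exp(-qT) = 1.00000000
P = K * exp(-rT) * N(-d2) - S_0 * exp(-qT) * N(-d1)
N(-d1) = 0.31963227; N(-d2) = 0.49957168
P = 96.8300 * 0.96536405 * 0.49957168 - 104.3300 * 1.00000000 * 0.31963227 = 13.3508

Answer: Price = 13.3508


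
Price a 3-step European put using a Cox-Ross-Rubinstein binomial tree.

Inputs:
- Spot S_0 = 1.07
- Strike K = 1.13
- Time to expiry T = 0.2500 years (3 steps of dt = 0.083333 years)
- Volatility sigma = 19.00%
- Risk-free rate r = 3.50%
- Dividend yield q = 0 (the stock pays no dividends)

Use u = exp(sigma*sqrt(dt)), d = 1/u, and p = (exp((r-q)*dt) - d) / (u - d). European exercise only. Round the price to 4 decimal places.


Answer: Price = V(0,0) = 0.0679

Derivation:
dt = T/N = 0.083333
u = exp(sigma*sqrt(dt)) = 1.056380; d = 1/u = 0.946629
p = (exp((r-q)*dt) - d) / (u - d) = 0.512905
Discount per step: exp(-r*dt) = 0.997088
Stock lattice S(k, i) with i counting down-moves:
  k=0: S(0,0) = 1.0700
  k=1: S(1,0) = 1.1303; S(1,1) = 1.0129
  k=2: S(2,0) = 1.1941; S(2,1) = 1.0700; S(2,2) = 0.9588
  k=3: S(3,0) = 1.2614; S(3,1) = 1.1303; S(3,2) = 1.0129; S(3,3) = 0.9077
Terminal payoffs V(N, i) = max(K - S_T, 0):
  V(3,0) = 0.000000; V(3,1) = 0.000000; V(3,2) = 0.117107; V(3,3) = 0.222341
Backward induction: V(k, i) = exp(-r*dt) * [p * V(k+1, i) + (1-p) * V(k+1, i+1)].
  V(2,0) = exp(-r*dt) * [p*0.000000 + (1-p)*0.000000] = 0.000000
  V(2,1) = exp(-r*dt) * [p*0.000000 + (1-p)*0.117107] = 0.056876
  V(2,2) = exp(-r*dt) * [p*0.117107 + (1-p)*0.222341] = 0.167876
  V(1,0) = exp(-r*dt) * [p*0.000000 + (1-p)*0.056876] = 0.027623
  V(1,1) = exp(-r*dt) * [p*0.056876 + (1-p)*0.167876] = 0.110620
  V(0,0) = exp(-r*dt) * [p*0.027623 + (1-p)*0.110620] = 0.067853


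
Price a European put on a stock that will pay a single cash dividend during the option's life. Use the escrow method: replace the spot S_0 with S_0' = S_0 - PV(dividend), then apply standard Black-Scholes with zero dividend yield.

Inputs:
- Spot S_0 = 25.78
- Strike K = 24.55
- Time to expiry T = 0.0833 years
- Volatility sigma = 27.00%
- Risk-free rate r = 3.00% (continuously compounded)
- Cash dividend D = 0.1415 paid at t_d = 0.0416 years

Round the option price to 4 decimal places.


Answer: Price = 0.3352

Derivation:
PV(D) = D * exp(-r * t_d) = 0.1415 * 0.99875278 = 0.14132352
S_0' = S_0 - PV(D) = 25.7800 - 0.14132352 = 25.63867648
d1 = (ln(S_0'/K) + (r + sigma^2/2)*T) / (sigma*sqrt(T)) = 0.62783930
d2 = d1 - sigma*sqrt(T) = 0.54991260
exp(-rT) = 0.99750412
N(-d1) = 0.26505461; N(-d2) = 0.29118966
P = K * exp(-rT) * N(-d2) - S_0' * N(-d1) = 24.5500 * 0.99750412 * 0.29118966 - 25.63867648 * 0.26505461 = 0.3352


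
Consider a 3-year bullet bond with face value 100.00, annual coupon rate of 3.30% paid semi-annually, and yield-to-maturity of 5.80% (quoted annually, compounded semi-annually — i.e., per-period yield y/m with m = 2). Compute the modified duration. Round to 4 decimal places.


Coupon per period c = face * coupon_rate / m = 1.650000
Periods per year m = 2; per-period yield y/m = 0.029000
Number of cashflows N = 6
Cashflows (t years, CF_t, discount factor 1/(1+y/m)^(m*t), PV):
  t = 0.5000: CF_t = 1.650000, DF = 0.971817, PV = 1.603499
  t = 1.0000: CF_t = 1.650000, DF = 0.944429, PV = 1.558308
  t = 1.5000: CF_t = 1.650000, DF = 0.917812, PV = 1.514390
  t = 2.0000: CF_t = 1.650000, DF = 0.891946, PV = 1.471711
  t = 2.5000: CF_t = 1.650000, DF = 0.866808, PV = 1.430234
  t = 3.0000: CF_t = 101.650000, DF = 0.842379, PV = 85.627869
Price P = sum_t PV_t = 93.206010
First compute Macaulay numerator sum_t t * PV_t:
  t * PV_t at t = 0.5000: 0.801749
  t * PV_t at t = 1.0000: 1.558308
  t * PV_t at t = 1.5000: 2.271585
  t * PV_t at t = 2.0000: 2.943421
  t * PV_t at t = 2.5000: 3.575585
  t * PV_t at t = 3.0000: 256.883606
Macaulay duration D = 268.034255 / 93.206010 = 2.875719
Modified duration = D / (1 + y/m) = 2.875719 / (1 + 0.029000) = 2.794673

Answer: Modified duration = 2.7947


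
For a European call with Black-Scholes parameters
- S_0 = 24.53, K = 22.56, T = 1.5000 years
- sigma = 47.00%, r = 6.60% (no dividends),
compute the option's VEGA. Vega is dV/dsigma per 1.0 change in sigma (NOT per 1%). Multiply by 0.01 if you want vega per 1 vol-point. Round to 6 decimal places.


Answer: Vega = 9.979511

Derivation:
d1 = 0.6052383952; d2 = 0.0296083057
phi(d1) = 0.3321743522; exp(-qT) = 1.0000000000; exp(-rT) = 0.9057427080
Vega = S * exp(-qT) * phi(d1) * sqrt(T) = 24.5300 * 1.0000000000 * 0.3321743522 * 1.2247448714 = 9.979511


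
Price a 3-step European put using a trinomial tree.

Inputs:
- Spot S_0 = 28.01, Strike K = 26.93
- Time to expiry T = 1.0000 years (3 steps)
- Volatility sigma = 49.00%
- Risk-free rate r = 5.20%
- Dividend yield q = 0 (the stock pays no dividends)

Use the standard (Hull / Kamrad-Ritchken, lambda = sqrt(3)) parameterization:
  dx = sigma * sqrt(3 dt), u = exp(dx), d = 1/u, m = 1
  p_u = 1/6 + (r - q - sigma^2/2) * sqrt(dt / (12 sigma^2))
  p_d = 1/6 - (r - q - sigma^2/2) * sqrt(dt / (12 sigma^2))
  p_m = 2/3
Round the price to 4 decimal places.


dt = T/N = 0.333333; dx = sigma*sqrt(3*dt) = 0.490000
u = exp(dx) = 1.632316; d = 1/u = 0.612626
p_u = 0.143520, p_m = 0.666667, p_d = 0.189813
Discount per step: exp(-r*dt) = 0.982816
Stock lattice S(k, j) with j the centered position index:
  k=0: S(0,+0) = 28.0100
  k=1: S(1,-1) = 17.1597; S(1,+0) = 28.0100; S(1,+1) = 45.7212
  k=2: S(2,-2) = 10.5125; S(2,-1) = 17.1597; S(2,+0) = 28.0100; S(2,+1) = 45.7212; S(2,+2) = 74.6314
  k=3: S(3,-3) = 6.4402; S(3,-2) = 10.5125; S(3,-1) = 17.1597; S(3,+0) = 28.0100; S(3,+1) = 45.7212; S(3,+2) = 74.6314; S(3,+3) = 121.8221
Terminal payoffs V(N, j) = max(K - S_T, 0):
  V(3,-3) = 20.489787; V(3,-2) = 16.417536; V(3,-1) = 9.770335; V(3,+0) = 0.000000; V(3,+1) = 0.000000; V(3,+2) = 0.000000; V(3,+3) = 0.000000
Backward induction: V(k, j) = exp(-r*dt) * [p_u * V(k+1, j+1) + p_m * V(k+1, j) + p_d * V(k+1, j-1)]
  V(2,-2) = exp(-r*dt) * [p_u*9.770335 + p_m*16.417536 + p_d*20.489787] = 15.957485
  V(2,-1) = exp(-r*dt) * [p_u*0.000000 + p_m*9.770335 + p_d*16.417536] = 9.464338
  V(2,+0) = exp(-r*dt) * [p_u*0.000000 + p_m*0.000000 + p_d*9.770335] = 1.822668
  V(2,+1) = exp(-r*dt) * [p_u*0.000000 + p_m*0.000000 + p_d*0.000000] = 0.000000
  V(2,+2) = exp(-r*dt) * [p_u*0.000000 + p_m*0.000000 + p_d*0.000000] = 0.000000
  V(1,-1) = exp(-r*dt) * [p_u*1.822668 + p_m*9.464338 + p_d*15.957485] = 9.435118
  V(1,+0) = exp(-r*dt) * [p_u*0.000000 + p_m*1.822668 + p_d*9.464338] = 2.959815
  V(1,+1) = exp(-r*dt) * [p_u*0.000000 + p_m*0.000000 + p_d*1.822668] = 0.340021
  V(0,+0) = exp(-r*dt) * [p_u*0.340021 + p_m*2.959815 + p_d*9.435118] = 3.747396

Answer: Price = V(0,0) = 3.7474


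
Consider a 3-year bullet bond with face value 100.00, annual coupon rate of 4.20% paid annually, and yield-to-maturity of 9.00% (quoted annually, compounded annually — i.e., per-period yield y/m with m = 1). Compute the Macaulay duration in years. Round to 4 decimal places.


Coupon per period c = face * coupon_rate / m = 4.200000
Periods per year m = 1; per-period yield y/m = 0.090000
Number of cashflows N = 3
Cashflows (t years, CF_t, discount factor 1/(1+y/m)^(m*t), PV):
  t = 1.0000: CF_t = 4.200000, DF = 0.917431, PV = 3.853211
  t = 2.0000: CF_t = 4.200000, DF = 0.841680, PV = 3.535056
  t = 3.0000: CF_t = 104.200000, DF = 0.772183, PV = 80.461519
Price P = sum_t PV_t = 87.849786
Macaulay numerator sum_t t * PV_t:
  t * PV_t at t = 1.0000: 3.853211
  t * PV_t at t = 2.0000: 7.070112
  t * PV_t at t = 3.0000: 241.384556
Macaulay duration D = (sum_t t * PV_t) / P = 252.307879 / 87.849786 = 2.872038

Answer: Macaulay duration = 2.8720 years


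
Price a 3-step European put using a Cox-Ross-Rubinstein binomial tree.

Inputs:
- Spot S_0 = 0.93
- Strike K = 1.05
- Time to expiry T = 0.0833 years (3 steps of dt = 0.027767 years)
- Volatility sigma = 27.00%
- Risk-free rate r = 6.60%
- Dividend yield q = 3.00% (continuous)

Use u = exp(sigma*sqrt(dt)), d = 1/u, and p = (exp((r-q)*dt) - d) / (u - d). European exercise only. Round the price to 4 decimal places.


Answer: Price = V(0,0) = 0.1184

Derivation:
dt = T/N = 0.027767
u = exp(sigma*sqrt(dt)) = 1.046018; d = 1/u = 0.956006
p = (exp((r-q)*dt) - d) / (u - d) = 0.499865
Discount per step: exp(-r*dt) = 0.998169
Stock lattice S(k, i) with i counting down-moves:
  k=0: S(0,0) = 0.9300
  k=1: S(1,0) = 0.9728; S(1,1) = 0.8891
  k=2: S(2,0) = 1.0176; S(2,1) = 0.9300; S(2,2) = 0.8500
  k=3: S(3,0) = 1.0644; S(3,1) = 0.9728; S(3,2) = 0.8891; S(3,3) = 0.8126
Terminal payoffs V(N, i) = max(K - S_T, 0):
  V(3,0) = 0.000000; V(3,1) = 0.077203; V(3,2) = 0.160914; V(3,3) = 0.237422
Backward induction: V(k, i) = exp(-r*dt) * [p * V(k+1, i) + (1-p) * V(k+1, i+1)].
  V(2,0) = exp(-r*dt) * [p*0.000000 + (1-p)*0.077203] = 0.038541
  V(2,1) = exp(-r*dt) * [p*0.077203 + (1-p)*0.160914] = 0.118852
  V(2,2) = exp(-r*dt) * [p*0.160914 + (1-p)*0.237422] = 0.198814
  V(1,0) = exp(-r*dt) * [p*0.038541 + (1-p)*0.118852] = 0.078563
  V(1,1) = exp(-r*dt) * [p*0.118852 + (1-p)*0.198814] = 0.158553
  V(0,0) = exp(-r*dt) * [p*0.078563 + (1-p)*0.158553] = 0.118352


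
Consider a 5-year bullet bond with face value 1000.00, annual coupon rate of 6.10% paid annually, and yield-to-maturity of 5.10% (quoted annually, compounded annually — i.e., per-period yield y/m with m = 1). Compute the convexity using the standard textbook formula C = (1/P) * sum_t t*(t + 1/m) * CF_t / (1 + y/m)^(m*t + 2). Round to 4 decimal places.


Answer: Convexity = 23.3439

Derivation:
Coupon per period c = face * coupon_rate / m = 61.000000
Periods per year m = 1; per-period yield y/m = 0.051000
Number of cashflows N = 5
Cashflows (t years, CF_t, discount factor 1/(1+y/m)^(m*t), PV):
  t = 1.0000: CF_t = 61.000000, DF = 0.951475, PV = 58.039962
  t = 2.0000: CF_t = 61.000000, DF = 0.905304, PV = 55.223560
  t = 3.0000: CF_t = 61.000000, DF = 0.861374, PV = 52.543825
  t = 4.0000: CF_t = 61.000000, DF = 0.819576, PV = 49.994125
  t = 5.0000: CF_t = 1061.000000, DF = 0.779806, PV = 827.373875
Price P = sum_t PV_t = 1043.175348
Convexity numerator sum_t t*(t + 1/m) * CF_t / (1+y/m)^(m*t + 2):
  t = 1.0000: term = 105.087651
  t = 2.0000: term = 299.964749
  t = 3.0000: term = 570.817791
  t = 4.0000: term = 905.197893
  t = 5.0000: term = 22470.753024
Convexity = (1/P) * sum = 24351.821108 / 1043.175348 = 23.343938


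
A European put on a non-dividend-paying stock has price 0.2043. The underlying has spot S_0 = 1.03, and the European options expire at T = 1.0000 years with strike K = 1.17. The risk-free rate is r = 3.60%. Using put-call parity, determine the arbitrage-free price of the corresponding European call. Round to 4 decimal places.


Answer: Call price = 0.1057

Derivation:
Put-call parity: C - P = S_0 * exp(-qT) - K * exp(-rT).
S_0 * exp(-qT) = 1.0300 * 1.00000000 = 1.03000000
K * exp(-rT) = 1.1700 * 0.96464029 = 1.12862914
C = P + S*exp(-qT) - K*exp(-rT)
C = 0.2043 + 1.03000000 - 1.12862914 = 0.1057
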